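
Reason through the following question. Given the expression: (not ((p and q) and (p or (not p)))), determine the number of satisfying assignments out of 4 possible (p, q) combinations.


Check all 4 assignments:
p=0, q=0: 1
p=0, q=1: 1
p=1, q=0: 1
p=1, q=1: 0
Count of True = 3

3


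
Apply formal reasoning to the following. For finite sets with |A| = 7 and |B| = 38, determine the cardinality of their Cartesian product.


The Cartesian product A x B contains all ordered pairs (a, b).
|A x B| = |A| * |B| = 7 * 38 = 266

266


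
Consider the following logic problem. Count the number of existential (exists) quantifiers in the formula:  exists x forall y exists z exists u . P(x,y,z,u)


Quantifier prefix: exists x forall y exists z exists u
Mark each quantifier type:
  E U E E
Universal count = 1, Existential count = 3
Asked for existential (exists) quantifiers: 3

3


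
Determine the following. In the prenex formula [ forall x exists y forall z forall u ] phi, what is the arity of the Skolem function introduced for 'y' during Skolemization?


Quantifier prefix: forall x exists y forall z forall u
'y' is existentially quantified at position 2.
Universal variables preceding it: x
Skolem function arity = 1

1


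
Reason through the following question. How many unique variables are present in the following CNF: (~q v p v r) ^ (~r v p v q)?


Identify each variable that appears in the formula.
Variables found: p, q, r
Count = 3

3


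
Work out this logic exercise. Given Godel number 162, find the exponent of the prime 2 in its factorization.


Factorize 162 by dividing by 2 repeatedly.
Division steps: 2 divides 162 exactly 1 time(s).
Exponent of 2 = 1

1


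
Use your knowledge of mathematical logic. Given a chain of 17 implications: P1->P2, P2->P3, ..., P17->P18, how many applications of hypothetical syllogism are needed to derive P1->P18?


With 17 implications in a chain connecting 18 propositions:
P1->P2, P2->P3, ..., P17->P18
Steps needed = (number of implications) - 1 = 17 - 1 = 16

16


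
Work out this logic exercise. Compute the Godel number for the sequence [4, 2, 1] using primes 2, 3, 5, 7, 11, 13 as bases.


Encode each element as an exponent of the corresponding prime:
  2^4 = 16
  3^2 = 9
  5^1 = 5
Product = 16 * 9 * 5 = 720

720


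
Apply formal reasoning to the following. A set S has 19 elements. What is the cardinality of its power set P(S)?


The power set of a set with n elements has 2^n elements.
|P(S)| = 2^19 = 524288

524288


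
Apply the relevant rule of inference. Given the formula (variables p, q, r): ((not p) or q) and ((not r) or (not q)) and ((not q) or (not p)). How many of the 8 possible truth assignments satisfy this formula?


Evaluate all 8 assignments for p, q, r:
p=0, q=0, r=0: 1
p=0, q=0, r=1: 1
p=0, q=1, r=0: 1
p=0, q=1, r=1: 0
p=1, q=0, r=0: 0
p=1, q=0, r=1: 0
p=1, q=1, r=0: 0
p=1, q=1, r=1: 0
Satisfying count = 3

3


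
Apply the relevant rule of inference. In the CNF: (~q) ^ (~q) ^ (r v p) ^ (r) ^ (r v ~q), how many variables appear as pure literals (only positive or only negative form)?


Check each variable for pure literal status:
p: pure positive
q: pure negative
r: pure positive
Pure literal count = 3

3


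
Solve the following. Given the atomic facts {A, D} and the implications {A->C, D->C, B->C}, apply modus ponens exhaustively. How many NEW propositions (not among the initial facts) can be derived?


Initial facts: {A, D}
Apply modus ponens to closure:
  A and A->C  =>  C
Final known: {A, C, D}
New propositions: {C}
Count = 1

1


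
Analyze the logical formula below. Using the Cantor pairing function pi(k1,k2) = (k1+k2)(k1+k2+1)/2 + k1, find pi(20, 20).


k1 + k2 = 40
(k1+k2)(k1+k2+1)/2 = 40 * 41 / 2 = 820
pi = 820 + 20 = 840

840


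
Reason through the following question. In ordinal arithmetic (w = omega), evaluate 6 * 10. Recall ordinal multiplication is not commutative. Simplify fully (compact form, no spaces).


Compute 6 * 10.
Ordinal * is associative and left-distributive over +, but NOT commutative; for finite n>1, n*w = w but w*n stays w*n.
Both finite; ordinal * agrees with natural *: 6 * 10 = 60.
Result = 60

60


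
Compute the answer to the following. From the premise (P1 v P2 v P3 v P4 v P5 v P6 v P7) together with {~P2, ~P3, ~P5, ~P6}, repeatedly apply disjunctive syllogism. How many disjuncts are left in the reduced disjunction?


Original disjuncts (7): P1, P2, P3, P4, P5, P6, P7
Negated (eliminate): ~P2, ~P3, ~P5, ~P6
Remaining disjuncts: P1, P4, P7
Count = 7 - 4 = 3

3


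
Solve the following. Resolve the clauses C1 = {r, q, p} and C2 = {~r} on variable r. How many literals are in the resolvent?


Remove r from C1 and ~r from C2.
C1 remainder: {q, p}
C2 remainder: {}
Union (resolvent): {p, q}
Resolvent has 2 literal(s).

2


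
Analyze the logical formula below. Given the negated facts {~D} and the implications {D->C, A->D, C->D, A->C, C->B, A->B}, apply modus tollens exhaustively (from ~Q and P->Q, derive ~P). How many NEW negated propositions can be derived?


Initial negated facts: {~D}
Apply modus tollens to closure:
  ~D and A->D  =>  ~A
  ~D and C->D  =>  ~C
Final negated: {~A, ~C, ~D}
New negations: {~A, ~C}
Count = 2

2


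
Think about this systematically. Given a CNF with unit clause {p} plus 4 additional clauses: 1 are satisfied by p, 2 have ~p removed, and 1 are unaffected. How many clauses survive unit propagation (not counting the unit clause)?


Satisfied (removed): 1
Shortened (remain): 2
Unchanged (remain): 1
Remaining = 2 + 1 = 3

3


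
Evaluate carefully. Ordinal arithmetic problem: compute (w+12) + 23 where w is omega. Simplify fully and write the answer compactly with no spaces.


Compute (w+12) + 23.
Ordinal + is associative but NOT commutative; for finite n>0, n + w = w but w + n stays w+n.
By associativity: (w+12) + 23 = w + (12+23) = w+35.
Result = w+35

w+35


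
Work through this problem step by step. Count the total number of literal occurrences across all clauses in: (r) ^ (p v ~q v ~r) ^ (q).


Counting literals in each clause:
Clause 1: 1 literal(s)
Clause 2: 3 literal(s)
Clause 3: 1 literal(s)
Total = 5

5


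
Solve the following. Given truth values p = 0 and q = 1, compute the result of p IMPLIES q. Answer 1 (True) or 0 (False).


p = 0, q = 1
Operation: p IMPLIES q
Evaluate: 0 IMPLIES 1 = 1

1


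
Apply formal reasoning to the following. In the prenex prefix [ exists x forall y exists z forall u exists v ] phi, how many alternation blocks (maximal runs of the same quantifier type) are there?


Quantifier-type sequence: E A E A E  (A=forall, E=exists)
Group into maximal same-type runs:
  Ex1 | Ax1 | Ex1 | Ax1 | Ex1
Number of blocks = 5

5


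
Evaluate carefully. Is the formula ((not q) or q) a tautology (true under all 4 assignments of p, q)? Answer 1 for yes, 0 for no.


Check all 4 assignments:
p=0, q=0: 1
p=0, q=1: 1
p=1, q=0: 1
p=1, q=1: 1
Satisfying count = 4/4.
Tautology iff count = 4: yes.

1


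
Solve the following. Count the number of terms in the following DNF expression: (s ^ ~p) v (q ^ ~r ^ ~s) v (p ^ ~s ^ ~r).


A DNF formula is a disjunction of terms (conjunctions).
Terms are separated by v.
Counting the disjuncts: 3 terms.

3


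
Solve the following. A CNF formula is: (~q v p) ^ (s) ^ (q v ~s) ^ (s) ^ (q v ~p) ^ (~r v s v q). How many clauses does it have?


A CNF formula is a conjunction of clauses.
Clauses are separated by ^.
Counting the conjuncts: 6 clauses.

6


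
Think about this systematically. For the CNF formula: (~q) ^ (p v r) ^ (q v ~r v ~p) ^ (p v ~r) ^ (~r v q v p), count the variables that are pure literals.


Check each variable for pure literal status:
p: mixed (not pure)
q: mixed (not pure)
r: mixed (not pure)
Pure literal count = 0

0


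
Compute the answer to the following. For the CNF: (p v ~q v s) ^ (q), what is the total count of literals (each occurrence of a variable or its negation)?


Counting literals in each clause:
Clause 1: 3 literal(s)
Clause 2: 1 literal(s)
Total = 4

4


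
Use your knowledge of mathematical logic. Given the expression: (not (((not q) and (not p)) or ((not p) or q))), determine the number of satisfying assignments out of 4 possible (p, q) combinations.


Check all 4 assignments:
p=0, q=0: 0
p=0, q=1: 0
p=1, q=0: 1
p=1, q=1: 0
Count of True = 1

1


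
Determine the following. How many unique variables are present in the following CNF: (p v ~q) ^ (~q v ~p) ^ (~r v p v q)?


Identify each variable that appears in the formula.
Variables found: p, q, r
Count = 3

3


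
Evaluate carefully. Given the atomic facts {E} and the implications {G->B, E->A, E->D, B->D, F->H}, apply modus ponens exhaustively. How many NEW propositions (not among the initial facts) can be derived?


Initial facts: {E}
Apply modus ponens to closure:
  E and E->A  =>  A
  E and E->D  =>  D
Final known: {A, D, E}
New propositions: {A, D}
Count = 2

2


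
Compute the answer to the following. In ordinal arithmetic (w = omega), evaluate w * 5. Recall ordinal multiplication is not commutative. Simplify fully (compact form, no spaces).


Compute w * 5.
Ordinal * is associative and left-distributive over +, but NOT commutative; for finite n>1, n*w = w but w*n stays w*n.
w * 5 means 5 copies of w concatenated: w*5.
Result = w*5

w*5


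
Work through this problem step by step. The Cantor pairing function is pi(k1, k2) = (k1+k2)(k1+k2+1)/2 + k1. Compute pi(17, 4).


k1 + k2 = 21
(k1+k2)(k1+k2+1)/2 = 21 * 22 / 2 = 231
pi = 231 + 17 = 248

248


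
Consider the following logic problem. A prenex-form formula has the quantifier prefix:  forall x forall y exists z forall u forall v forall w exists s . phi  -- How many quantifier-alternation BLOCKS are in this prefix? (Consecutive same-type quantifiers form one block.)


Quantifier-type sequence: A A E A A A E  (A=forall, E=exists)
Group into maximal same-type runs:
  Ax2 | Ex1 | Ax3 | Ex1
Number of blocks = 4

4


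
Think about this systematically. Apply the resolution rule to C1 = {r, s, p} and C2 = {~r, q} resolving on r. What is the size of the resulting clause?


Remove r from C1 and ~r from C2.
C1 remainder: {s, p}
C2 remainder: {q}
Union (resolvent): {p, q, s}
Resolvent has 3 literal(s).

3


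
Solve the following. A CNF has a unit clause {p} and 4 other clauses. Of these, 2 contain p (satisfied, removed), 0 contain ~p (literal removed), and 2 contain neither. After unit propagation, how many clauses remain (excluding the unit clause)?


Satisfied (removed): 2
Shortened (remain): 0
Unchanged (remain): 2
Remaining = 0 + 2 = 2

2


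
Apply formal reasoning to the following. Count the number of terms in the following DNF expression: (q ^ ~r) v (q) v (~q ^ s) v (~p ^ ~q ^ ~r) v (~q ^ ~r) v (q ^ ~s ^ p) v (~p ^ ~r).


A DNF formula is a disjunction of terms (conjunctions).
Terms are separated by v.
Counting the disjuncts: 7 terms.

7


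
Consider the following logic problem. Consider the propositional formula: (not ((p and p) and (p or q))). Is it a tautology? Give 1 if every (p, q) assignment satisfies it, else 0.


Check all 4 assignments:
p=0, q=0: 1
p=0, q=1: 1
p=1, q=0: 0
p=1, q=1: 0
Satisfying count = 2/4.
Tautology iff count = 4: no.

0


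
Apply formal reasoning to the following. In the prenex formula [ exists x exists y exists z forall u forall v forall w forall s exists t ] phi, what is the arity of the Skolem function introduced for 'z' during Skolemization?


Quantifier prefix: exists x exists y exists z forall u forall v forall w forall s exists t
'z' is existentially quantified at position 3.
No universal quantifiers precede it.
Skolem function arity = 0 (a Skolem constant)

0


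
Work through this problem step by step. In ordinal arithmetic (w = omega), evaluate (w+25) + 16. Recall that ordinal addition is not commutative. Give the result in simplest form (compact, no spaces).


Compute (w+25) + 16.
Ordinal + is associative but NOT commutative; for finite n>0, n + w = w but w + n stays w+n.
By associativity: (w+25) + 16 = w + (25+16) = w+41.
Result = w+41

w+41


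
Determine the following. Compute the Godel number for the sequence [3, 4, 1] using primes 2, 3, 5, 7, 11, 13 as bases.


Encode each element as an exponent of the corresponding prime:
  2^3 = 8
  3^4 = 81
  5^1 = 5
Product = 8 * 81 * 5 = 3240

3240


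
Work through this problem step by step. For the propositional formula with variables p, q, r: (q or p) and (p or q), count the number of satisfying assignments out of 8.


Evaluate all 8 assignments for p, q, r:
p=0, q=0, r=0: 0
p=0, q=0, r=1: 0
p=0, q=1, r=0: 1
p=0, q=1, r=1: 1
p=1, q=0, r=0: 1
p=1, q=0, r=1: 1
p=1, q=1, r=0: 1
p=1, q=1, r=1: 1
Satisfying count = 6

6


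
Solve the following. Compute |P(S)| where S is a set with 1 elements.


The power set of a set with n elements has 2^n elements.
|P(S)| = 2^1 = 2

2


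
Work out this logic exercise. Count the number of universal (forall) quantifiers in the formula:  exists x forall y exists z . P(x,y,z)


Quantifier prefix: exists x forall y exists z
Mark each quantifier type:
  E U E
Universal count = 1, Existential count = 2
Asked for universal (forall) quantifiers: 1

1


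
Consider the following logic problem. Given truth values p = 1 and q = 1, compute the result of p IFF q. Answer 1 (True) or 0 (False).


p = 1, q = 1
Operation: p IFF q
Evaluate: 1 IFF 1 = 1

1


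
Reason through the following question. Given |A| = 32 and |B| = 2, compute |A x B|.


The Cartesian product A x B contains all ordered pairs (a, b).
|A x B| = |A| * |B| = 32 * 2 = 64

64


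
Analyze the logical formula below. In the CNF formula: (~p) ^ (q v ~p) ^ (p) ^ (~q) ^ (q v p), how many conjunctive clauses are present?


A CNF formula is a conjunction of clauses.
Clauses are separated by ^.
Counting the conjuncts: 5 clauses.

5


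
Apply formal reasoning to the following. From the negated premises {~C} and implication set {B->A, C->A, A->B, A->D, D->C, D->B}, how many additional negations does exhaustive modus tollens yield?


Initial negated facts: {~C}
Apply modus tollens to closure:
  ~C and D->C  =>  ~D
  ~D and A->D  =>  ~A
  ~A and B->A  =>  ~B
Final negated: {~A, ~B, ~C, ~D}
New negations: {~A, ~B, ~D}
Count = 3

3


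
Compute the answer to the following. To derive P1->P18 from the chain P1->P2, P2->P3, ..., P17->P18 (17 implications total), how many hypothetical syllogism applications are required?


With 17 implications in a chain connecting 18 propositions:
P1->P2, P2->P3, ..., P17->P18
Steps needed = (number of implications) - 1 = 17 - 1 = 16

16


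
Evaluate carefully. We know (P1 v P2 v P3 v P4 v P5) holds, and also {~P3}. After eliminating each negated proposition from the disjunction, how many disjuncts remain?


Original disjuncts (5): P1, P2, P3, P4, P5
Negated (eliminate): ~P3
Remaining disjuncts: P1, P2, P4, P5
Count = 5 - 1 = 4

4


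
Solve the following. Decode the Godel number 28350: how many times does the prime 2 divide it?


Factorize 28350 by dividing by 2 repeatedly.
Division steps: 2 divides 28350 exactly 1 time(s).
Exponent of 2 = 1

1


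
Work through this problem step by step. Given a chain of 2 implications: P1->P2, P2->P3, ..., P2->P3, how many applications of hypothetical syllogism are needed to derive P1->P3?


With 2 implications in a chain connecting 3 propositions:
P1->P2, P2->P3, ..., P2->P3
Steps needed = (number of implications) - 1 = 2 - 1 = 1

1


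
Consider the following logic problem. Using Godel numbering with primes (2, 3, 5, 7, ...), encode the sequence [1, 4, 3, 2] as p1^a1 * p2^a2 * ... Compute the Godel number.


Encode each element as an exponent of the corresponding prime:
  2^1 = 2
  3^4 = 81
  5^3 = 125
  7^2 = 49
Product = 2 * 81 * 125 * 49 = 992250

992250


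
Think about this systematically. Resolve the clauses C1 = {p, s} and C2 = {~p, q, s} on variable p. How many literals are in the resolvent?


Remove p from C1 and ~p from C2.
C1 remainder: {s}
C2 remainder: {q, s}
Union (resolvent): {q, s}
Resolvent has 2 literal(s).

2


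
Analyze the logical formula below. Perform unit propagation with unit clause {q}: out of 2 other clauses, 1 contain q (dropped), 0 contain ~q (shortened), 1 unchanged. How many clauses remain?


Satisfied (removed): 1
Shortened (remain): 0
Unchanged (remain): 1
Remaining = 0 + 1 = 1

1


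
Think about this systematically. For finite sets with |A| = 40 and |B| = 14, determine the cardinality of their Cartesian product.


The Cartesian product A x B contains all ordered pairs (a, b).
|A x B| = |A| * |B| = 40 * 14 = 560

560


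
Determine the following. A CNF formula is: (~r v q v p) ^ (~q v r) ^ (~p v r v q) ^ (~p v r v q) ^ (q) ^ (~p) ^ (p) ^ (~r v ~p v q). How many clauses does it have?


A CNF formula is a conjunction of clauses.
Clauses are separated by ^.
Counting the conjuncts: 8 clauses.

8


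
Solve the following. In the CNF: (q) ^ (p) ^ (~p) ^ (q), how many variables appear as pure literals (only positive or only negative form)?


Check each variable for pure literal status:
p: mixed (not pure)
q: pure positive
r: absent (not pure)
Pure literal count = 1

1


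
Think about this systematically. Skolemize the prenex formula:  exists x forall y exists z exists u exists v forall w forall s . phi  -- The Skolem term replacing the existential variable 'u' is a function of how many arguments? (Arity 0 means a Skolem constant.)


Quantifier prefix: exists x forall y exists z exists u exists v forall w forall s
'u' is existentially quantified at position 4.
Universal variables preceding it: y
Skolem function arity = 1

1


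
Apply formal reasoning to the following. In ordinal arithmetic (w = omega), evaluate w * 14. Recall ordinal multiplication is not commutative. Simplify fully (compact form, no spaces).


Compute w * 14.
Ordinal * is associative and left-distributive over +, but NOT commutative; for finite n>1, n*w = w but w*n stays w*n.
w * 14 means 14 copies of w concatenated: w*14.
Result = w*14

w*14


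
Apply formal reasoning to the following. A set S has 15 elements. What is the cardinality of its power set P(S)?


The power set of a set with n elements has 2^n elements.
|P(S)| = 2^15 = 32768

32768


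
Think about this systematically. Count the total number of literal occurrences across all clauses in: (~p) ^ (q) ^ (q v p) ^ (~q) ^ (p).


Counting literals in each clause:
Clause 1: 1 literal(s)
Clause 2: 1 literal(s)
Clause 3: 2 literal(s)
Clause 4: 1 literal(s)
Clause 5: 1 literal(s)
Total = 6

6


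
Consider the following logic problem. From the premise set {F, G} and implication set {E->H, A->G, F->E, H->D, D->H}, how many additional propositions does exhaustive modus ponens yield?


Initial facts: {F, G}
Apply modus ponens to closure:
  F and F->E  =>  E
  E and E->H  =>  H
  H and H->D  =>  D
Final known: {D, E, F, G, H}
New propositions: {D, E, H}
Count = 3

3


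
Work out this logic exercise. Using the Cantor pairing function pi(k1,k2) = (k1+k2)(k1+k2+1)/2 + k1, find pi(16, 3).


k1 + k2 = 19
(k1+k2)(k1+k2+1)/2 = 19 * 20 / 2 = 190
pi = 190 + 16 = 206

206


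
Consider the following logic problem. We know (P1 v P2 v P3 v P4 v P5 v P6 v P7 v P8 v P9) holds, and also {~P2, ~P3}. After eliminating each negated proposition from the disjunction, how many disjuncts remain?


Original disjuncts (9): P1, P2, P3, P4, P5, P6, P7, P8, P9
Negated (eliminate): ~P2, ~P3
Remaining disjuncts: P1, P4, P5, P6, P7, P8, P9
Count = 9 - 2 = 7

7


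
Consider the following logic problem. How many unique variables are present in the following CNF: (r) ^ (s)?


Identify each variable that appears in the formula.
Variables found: r, s
Count = 2

2


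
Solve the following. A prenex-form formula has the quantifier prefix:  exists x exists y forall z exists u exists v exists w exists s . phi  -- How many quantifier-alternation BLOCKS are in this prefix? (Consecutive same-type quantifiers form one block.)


Quantifier-type sequence: E E A E E E E  (A=forall, E=exists)
Group into maximal same-type runs:
  Ex2 | Ax1 | Ex4
Number of blocks = 3

3


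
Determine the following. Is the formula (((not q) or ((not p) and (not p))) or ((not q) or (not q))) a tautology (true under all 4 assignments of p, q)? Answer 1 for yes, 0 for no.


Check all 4 assignments:
p=0, q=0: 1
p=0, q=1: 1
p=1, q=0: 1
p=1, q=1: 0
Satisfying count = 3/4.
Tautology iff count = 4: no.

0


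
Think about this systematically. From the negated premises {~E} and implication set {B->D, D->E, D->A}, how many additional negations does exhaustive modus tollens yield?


Initial negated facts: {~E}
Apply modus tollens to closure:
  ~E and D->E  =>  ~D
  ~D and B->D  =>  ~B
Final negated: {~B, ~D, ~E}
New negations: {~B, ~D}
Count = 2

2


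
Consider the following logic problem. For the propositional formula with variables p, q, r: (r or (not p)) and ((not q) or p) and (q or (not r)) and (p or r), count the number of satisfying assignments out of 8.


Evaluate all 8 assignments for p, q, r:
p=0, q=0, r=0: 0
p=0, q=0, r=1: 0
p=0, q=1, r=0: 0
p=0, q=1, r=1: 0
p=1, q=0, r=0: 0
p=1, q=0, r=1: 0
p=1, q=1, r=0: 0
p=1, q=1, r=1: 1
Satisfying count = 1

1


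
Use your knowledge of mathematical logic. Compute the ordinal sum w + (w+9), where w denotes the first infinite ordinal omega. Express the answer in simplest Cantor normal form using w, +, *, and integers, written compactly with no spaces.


Compute w + (w+9).
Ordinal + is associative but NOT commutative; for finite n>0, n + w = w but w + n stays w+n.
w + (w+9) = (w+w) + 9 = w*2+9.
Result = w*2+9

w*2+9


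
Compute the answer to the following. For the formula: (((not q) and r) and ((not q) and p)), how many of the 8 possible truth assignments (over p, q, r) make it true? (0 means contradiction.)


Check all 8 assignments:
p=0, q=0, r=0: 0
p=0, q=0, r=1: 0
p=0, q=1, r=0: 0
p=0, q=1, r=1: 0
p=1, q=0, r=0: 0
p=1, q=0, r=1: 1
p=1, q=1, r=0: 0
p=1, q=1, r=1: 0
Count of True = 1

1


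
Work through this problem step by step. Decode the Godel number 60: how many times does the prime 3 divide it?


Factorize 60 by dividing by 3 repeatedly.
Division steps: 3 divides 60 exactly 1 time(s).
Exponent of 3 = 1

1


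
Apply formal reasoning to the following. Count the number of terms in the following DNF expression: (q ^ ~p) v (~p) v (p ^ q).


A DNF formula is a disjunction of terms (conjunctions).
Terms are separated by v.
Counting the disjuncts: 3 terms.

3


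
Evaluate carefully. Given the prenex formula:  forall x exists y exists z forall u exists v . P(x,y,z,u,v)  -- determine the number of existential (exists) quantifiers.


Quantifier prefix: forall x exists y exists z forall u exists v
Mark each quantifier type:
  U E E U E
Universal count = 2, Existential count = 3
Asked for existential (exists) quantifiers: 3

3


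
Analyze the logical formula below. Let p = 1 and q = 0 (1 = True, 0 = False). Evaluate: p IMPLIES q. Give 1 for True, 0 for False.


p = 1, q = 0
Operation: p IMPLIES q
Evaluate: 1 IMPLIES 0 = 0

0


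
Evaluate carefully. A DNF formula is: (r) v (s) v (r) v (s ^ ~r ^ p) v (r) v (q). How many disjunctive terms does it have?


A DNF formula is a disjunction of terms (conjunctions).
Terms are separated by v.
Counting the disjuncts: 6 terms.

6


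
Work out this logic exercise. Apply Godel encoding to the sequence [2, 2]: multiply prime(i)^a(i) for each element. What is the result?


Encode each element as an exponent of the corresponding prime:
  2^2 = 4
  3^2 = 9
Product = 4 * 9 = 36

36


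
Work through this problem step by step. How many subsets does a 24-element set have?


The power set of a set with n elements has 2^n elements.
|P(S)| = 2^24 = 16777216

16777216


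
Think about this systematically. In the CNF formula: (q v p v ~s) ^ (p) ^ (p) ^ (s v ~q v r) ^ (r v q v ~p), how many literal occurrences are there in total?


Counting literals in each clause:
Clause 1: 3 literal(s)
Clause 2: 1 literal(s)
Clause 3: 1 literal(s)
Clause 4: 3 literal(s)
Clause 5: 3 literal(s)
Total = 11

11


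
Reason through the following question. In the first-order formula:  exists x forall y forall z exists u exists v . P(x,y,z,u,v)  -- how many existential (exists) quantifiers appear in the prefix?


Quantifier prefix: exists x forall y forall z exists u exists v
Mark each quantifier type:
  E U U E E
Universal count = 2, Existential count = 3
Asked for existential (exists) quantifiers: 3

3


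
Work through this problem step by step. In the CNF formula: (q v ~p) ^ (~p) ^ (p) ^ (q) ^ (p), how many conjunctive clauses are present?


A CNF formula is a conjunction of clauses.
Clauses are separated by ^.
Counting the conjuncts: 5 clauses.

5


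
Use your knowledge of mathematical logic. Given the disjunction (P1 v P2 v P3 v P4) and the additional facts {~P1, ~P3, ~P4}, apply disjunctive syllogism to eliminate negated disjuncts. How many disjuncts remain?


Original disjuncts (4): P1, P2, P3, P4
Negated (eliminate): ~P1, ~P3, ~P4
Remaining disjuncts: P2
Count = 4 - 3 = 1

1


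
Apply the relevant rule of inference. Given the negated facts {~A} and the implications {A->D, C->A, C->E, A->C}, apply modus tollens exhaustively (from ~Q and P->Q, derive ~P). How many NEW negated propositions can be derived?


Initial negated facts: {~A}
Apply modus tollens to closure:
  ~A and C->A  =>  ~C
Final negated: {~A, ~C}
New negations: {~C}
Count = 1

1


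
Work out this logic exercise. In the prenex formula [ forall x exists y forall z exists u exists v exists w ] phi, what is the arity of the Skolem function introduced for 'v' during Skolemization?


Quantifier prefix: forall x exists y forall z exists u exists v exists w
'v' is existentially quantified at position 5.
Universal variables preceding it: x, z
Skolem function arity = 2

2


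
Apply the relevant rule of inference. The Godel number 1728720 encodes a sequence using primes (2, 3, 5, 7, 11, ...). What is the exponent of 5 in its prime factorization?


Factorize 1728720 by dividing by 5 repeatedly.
Division steps: 5 divides 1728720 exactly 1 time(s).
Exponent of 5 = 1

1


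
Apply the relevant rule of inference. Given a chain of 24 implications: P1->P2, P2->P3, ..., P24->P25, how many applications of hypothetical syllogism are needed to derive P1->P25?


With 24 implications in a chain connecting 25 propositions:
P1->P2, P2->P3, ..., P24->P25
Steps needed = (number of implications) - 1 = 24 - 1 = 23

23


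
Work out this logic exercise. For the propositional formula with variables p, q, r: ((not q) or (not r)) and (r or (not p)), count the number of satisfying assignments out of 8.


Evaluate all 8 assignments for p, q, r:
p=0, q=0, r=0: 1
p=0, q=0, r=1: 1
p=0, q=1, r=0: 1
p=0, q=1, r=1: 0
p=1, q=0, r=0: 0
p=1, q=0, r=1: 1
p=1, q=1, r=0: 0
p=1, q=1, r=1: 0
Satisfying count = 4

4


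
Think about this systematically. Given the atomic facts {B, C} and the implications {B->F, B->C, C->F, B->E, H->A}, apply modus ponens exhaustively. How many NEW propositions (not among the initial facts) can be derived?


Initial facts: {B, C}
Apply modus ponens to closure:
  B and B->F  =>  F
  B and B->E  =>  E
Final known: {B, C, E, F}
New propositions: {E, F}
Count = 2

2


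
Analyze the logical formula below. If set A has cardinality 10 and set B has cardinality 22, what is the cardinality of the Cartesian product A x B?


The Cartesian product A x B contains all ordered pairs (a, b).
|A x B| = |A| * |B| = 10 * 22 = 220

220


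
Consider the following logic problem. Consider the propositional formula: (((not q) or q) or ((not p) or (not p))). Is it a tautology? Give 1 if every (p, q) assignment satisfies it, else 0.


Check all 4 assignments:
p=0, q=0: 1
p=0, q=1: 1
p=1, q=0: 1
p=1, q=1: 1
Satisfying count = 4/4.
Tautology iff count = 4: yes.

1


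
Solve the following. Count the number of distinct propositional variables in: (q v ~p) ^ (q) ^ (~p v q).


Identify each variable that appears in the formula.
Variables found: p, q
Count = 2

2


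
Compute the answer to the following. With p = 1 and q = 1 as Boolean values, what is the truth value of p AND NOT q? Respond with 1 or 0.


p = 1, q = 1
Operation: p AND NOT q
Evaluate: 1 AND NOT 1 = 0

0


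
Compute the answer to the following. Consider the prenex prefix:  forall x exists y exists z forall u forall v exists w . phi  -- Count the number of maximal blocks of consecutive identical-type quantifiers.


Quantifier-type sequence: A E E A A E  (A=forall, E=exists)
Group into maximal same-type runs:
  Ax1 | Ex2 | Ax2 | Ex1
Number of blocks = 4

4


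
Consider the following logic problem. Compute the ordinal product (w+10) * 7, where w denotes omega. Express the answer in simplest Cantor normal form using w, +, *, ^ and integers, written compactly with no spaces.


Compute (w+10) * 7.
Ordinal * is associative and left-distributive over +, but NOT commutative; for finite n>1, n*w = w but w*n stays w*n.
(w+10) * 7 = (w+10) repeated 7 times. Each intermediate +10 is absorbed by the following w; only the last survives: w*7+10.
Result = w*7+10

w*7+10


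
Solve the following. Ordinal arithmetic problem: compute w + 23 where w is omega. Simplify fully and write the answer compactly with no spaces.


Compute w + 23.
Ordinal + is associative but NOT commutative; for finite n>0, n + w = w but w + n stays w+n.
w + 23 is already in normal form (a successor ordinal beyond w).
Result = w+23

w+23


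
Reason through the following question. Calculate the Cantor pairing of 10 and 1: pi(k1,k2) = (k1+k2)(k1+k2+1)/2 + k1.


k1 + k2 = 11
(k1+k2)(k1+k2+1)/2 = 11 * 12 / 2 = 66
pi = 66 + 10 = 76

76


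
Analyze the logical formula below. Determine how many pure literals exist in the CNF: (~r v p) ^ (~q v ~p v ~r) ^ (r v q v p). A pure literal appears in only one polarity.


Check each variable for pure literal status:
p: mixed (not pure)
q: mixed (not pure)
r: mixed (not pure)
Pure literal count = 0

0


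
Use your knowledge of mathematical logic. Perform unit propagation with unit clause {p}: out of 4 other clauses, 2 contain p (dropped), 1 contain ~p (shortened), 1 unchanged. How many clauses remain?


Satisfied (removed): 2
Shortened (remain): 1
Unchanged (remain): 1
Remaining = 1 + 1 = 2

2


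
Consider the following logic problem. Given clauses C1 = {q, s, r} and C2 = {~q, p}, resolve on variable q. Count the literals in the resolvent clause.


Remove q from C1 and ~q from C2.
C1 remainder: {s, r}
C2 remainder: {p}
Union (resolvent): {p, r, s}
Resolvent has 3 literal(s).

3


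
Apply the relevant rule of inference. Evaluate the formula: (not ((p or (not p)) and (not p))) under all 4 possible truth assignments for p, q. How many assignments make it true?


Check all 4 assignments:
p=0, q=0: 0
p=0, q=1: 0
p=1, q=0: 1
p=1, q=1: 1
Count of True = 2

2


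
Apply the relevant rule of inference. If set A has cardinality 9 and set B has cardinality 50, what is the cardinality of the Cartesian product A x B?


The Cartesian product A x B contains all ordered pairs (a, b).
|A x B| = |A| * |B| = 9 * 50 = 450

450


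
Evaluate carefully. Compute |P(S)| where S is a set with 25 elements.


The power set of a set with n elements has 2^n elements.
|P(S)| = 2^25 = 33554432

33554432


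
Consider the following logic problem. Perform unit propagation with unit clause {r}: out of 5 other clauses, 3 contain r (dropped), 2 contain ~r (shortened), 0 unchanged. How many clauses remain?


Satisfied (removed): 3
Shortened (remain): 2
Unchanged (remain): 0
Remaining = 2 + 0 = 2

2


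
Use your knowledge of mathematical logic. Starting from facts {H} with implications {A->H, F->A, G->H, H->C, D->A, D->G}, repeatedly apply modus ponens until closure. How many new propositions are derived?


Initial facts: {H}
Apply modus ponens to closure:
  H and H->C  =>  C
Final known: {C, H}
New propositions: {C}
Count = 1

1


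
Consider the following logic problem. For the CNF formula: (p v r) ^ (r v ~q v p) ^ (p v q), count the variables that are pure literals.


Check each variable for pure literal status:
p: pure positive
q: mixed (not pure)
r: pure positive
Pure literal count = 2

2


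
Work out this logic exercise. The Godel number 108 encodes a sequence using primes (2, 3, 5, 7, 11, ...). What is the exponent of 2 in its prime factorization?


Factorize 108 by dividing by 2 repeatedly.
Division steps: 2 divides 108 exactly 2 time(s).
Exponent of 2 = 2

2


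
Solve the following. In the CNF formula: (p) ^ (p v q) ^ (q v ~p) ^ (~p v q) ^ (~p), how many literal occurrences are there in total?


Counting literals in each clause:
Clause 1: 1 literal(s)
Clause 2: 2 literal(s)
Clause 3: 2 literal(s)
Clause 4: 2 literal(s)
Clause 5: 1 literal(s)
Total = 8

8


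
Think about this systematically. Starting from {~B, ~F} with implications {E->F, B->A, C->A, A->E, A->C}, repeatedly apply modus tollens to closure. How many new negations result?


Initial negated facts: {~B, ~F}
Apply modus tollens to closure:
  ~F and E->F  =>  ~E
  ~E and A->E  =>  ~A
  ~A and C->A  =>  ~C
Final negated: {~A, ~B, ~C, ~E, ~F}
New negations: {~A, ~C, ~E}
Count = 3

3


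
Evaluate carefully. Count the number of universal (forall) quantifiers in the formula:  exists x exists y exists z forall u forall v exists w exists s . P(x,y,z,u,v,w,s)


Quantifier prefix: exists x exists y exists z forall u forall v exists w exists s
Mark each quantifier type:
  E E E U U E E
Universal count = 2, Existential count = 5
Asked for universal (forall) quantifiers: 2

2


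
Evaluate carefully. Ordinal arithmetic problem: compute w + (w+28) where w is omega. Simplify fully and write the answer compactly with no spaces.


Compute w + (w+28).
Ordinal + is associative but NOT commutative; for finite n>0, n + w = w but w + n stays w+n.
w + (w+28) = (w+w) + 28 = w*2+28.
Result = w*2+28

w*2+28


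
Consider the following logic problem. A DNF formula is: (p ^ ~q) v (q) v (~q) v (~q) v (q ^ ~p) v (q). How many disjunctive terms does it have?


A DNF formula is a disjunction of terms (conjunctions).
Terms are separated by v.
Counting the disjuncts: 6 terms.

6


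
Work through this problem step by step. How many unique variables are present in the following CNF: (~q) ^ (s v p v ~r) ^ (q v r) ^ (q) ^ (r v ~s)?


Identify each variable that appears in the formula.
Variables found: p, q, r, s
Count = 4

4


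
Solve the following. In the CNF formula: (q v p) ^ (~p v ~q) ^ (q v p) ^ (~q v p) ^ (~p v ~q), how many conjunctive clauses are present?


A CNF formula is a conjunction of clauses.
Clauses are separated by ^.
Counting the conjuncts: 5 clauses.

5


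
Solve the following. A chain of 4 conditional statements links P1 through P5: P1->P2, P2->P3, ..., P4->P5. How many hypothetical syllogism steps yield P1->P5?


With 4 implications in a chain connecting 5 propositions:
P1->P2, P2->P3, ..., P4->P5
Steps needed = (number of implications) - 1 = 4 - 1 = 3

3


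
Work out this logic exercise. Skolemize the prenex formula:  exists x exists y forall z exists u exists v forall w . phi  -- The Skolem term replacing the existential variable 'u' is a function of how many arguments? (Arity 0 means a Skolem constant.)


Quantifier prefix: exists x exists y forall z exists u exists v forall w
'u' is existentially quantified at position 4.
Universal variables preceding it: z
Skolem function arity = 1

1


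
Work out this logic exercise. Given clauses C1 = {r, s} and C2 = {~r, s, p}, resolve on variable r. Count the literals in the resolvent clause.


Remove r from C1 and ~r from C2.
C1 remainder: {s}
C2 remainder: {s, p}
Union (resolvent): {p, s}
Resolvent has 2 literal(s).

2


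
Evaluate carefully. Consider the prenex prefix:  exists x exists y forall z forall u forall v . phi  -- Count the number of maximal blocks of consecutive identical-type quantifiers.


Quantifier-type sequence: E E A A A  (A=forall, E=exists)
Group into maximal same-type runs:
  Ex2 | Ax3
Number of blocks = 2

2


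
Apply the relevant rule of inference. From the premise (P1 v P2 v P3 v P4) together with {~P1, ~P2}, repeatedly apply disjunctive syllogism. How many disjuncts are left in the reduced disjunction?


Original disjuncts (4): P1, P2, P3, P4
Negated (eliminate): ~P1, ~P2
Remaining disjuncts: P3, P4
Count = 4 - 2 = 2

2


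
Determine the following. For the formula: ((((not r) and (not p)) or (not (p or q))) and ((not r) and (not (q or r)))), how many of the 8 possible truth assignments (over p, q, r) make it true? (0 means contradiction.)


Check all 8 assignments:
p=0, q=0, r=0: 1
p=0, q=0, r=1: 0
p=0, q=1, r=0: 0
p=0, q=1, r=1: 0
p=1, q=0, r=0: 0
p=1, q=0, r=1: 0
p=1, q=1, r=0: 0
p=1, q=1, r=1: 0
Count of True = 1

1


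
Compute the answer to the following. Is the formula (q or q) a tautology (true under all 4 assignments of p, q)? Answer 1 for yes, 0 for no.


Check all 4 assignments:
p=0, q=0: 0
p=0, q=1: 1
p=1, q=0: 0
p=1, q=1: 1
Satisfying count = 2/4.
Tautology iff count = 4: no.

0


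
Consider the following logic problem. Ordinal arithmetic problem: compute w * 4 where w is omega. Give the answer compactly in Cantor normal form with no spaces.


Compute w * 4.
Ordinal * is associative and left-distributive over +, but NOT commutative; for finite n>1, n*w = w but w*n stays w*n.
w * 4 means 4 copies of w concatenated: w*4.
Result = w*4

w*4


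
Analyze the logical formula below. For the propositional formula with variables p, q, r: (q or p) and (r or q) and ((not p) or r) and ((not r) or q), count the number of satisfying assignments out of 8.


Evaluate all 8 assignments for p, q, r:
p=0, q=0, r=0: 0
p=0, q=0, r=1: 0
p=0, q=1, r=0: 1
p=0, q=1, r=1: 1
p=1, q=0, r=0: 0
p=1, q=0, r=1: 0
p=1, q=1, r=0: 0
p=1, q=1, r=1: 1
Satisfying count = 3

3


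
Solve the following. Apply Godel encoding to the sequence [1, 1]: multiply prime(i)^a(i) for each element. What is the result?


Encode each element as an exponent of the corresponding prime:
  2^1 = 2
  3^1 = 3
Product = 2 * 3 = 6

6


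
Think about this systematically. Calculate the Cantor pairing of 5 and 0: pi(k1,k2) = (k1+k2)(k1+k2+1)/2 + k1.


k1 + k2 = 5
(k1+k2)(k1+k2+1)/2 = 5 * 6 / 2 = 15
pi = 15 + 5 = 20

20


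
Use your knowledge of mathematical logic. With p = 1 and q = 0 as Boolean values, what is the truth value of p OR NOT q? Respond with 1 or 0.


p = 1, q = 0
Operation: p OR NOT q
Evaluate: 1 OR NOT 0 = 1

1


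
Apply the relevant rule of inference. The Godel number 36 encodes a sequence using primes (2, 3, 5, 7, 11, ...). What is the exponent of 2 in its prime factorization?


Factorize 36 by dividing by 2 repeatedly.
Division steps: 2 divides 36 exactly 2 time(s).
Exponent of 2 = 2

2


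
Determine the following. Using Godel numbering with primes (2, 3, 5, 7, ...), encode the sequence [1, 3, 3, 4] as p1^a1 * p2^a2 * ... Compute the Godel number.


Encode each element as an exponent of the corresponding prime:
  2^1 = 2
  3^3 = 27
  5^3 = 125
  7^4 = 2401
Product = 2 * 27 * 125 * 2401 = 16206750

16206750


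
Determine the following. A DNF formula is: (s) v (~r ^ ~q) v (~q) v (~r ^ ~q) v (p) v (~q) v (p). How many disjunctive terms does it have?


A DNF formula is a disjunction of terms (conjunctions).
Terms are separated by v.
Counting the disjuncts: 7 terms.

7


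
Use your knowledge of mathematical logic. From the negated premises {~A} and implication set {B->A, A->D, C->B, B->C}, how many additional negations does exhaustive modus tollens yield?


Initial negated facts: {~A}
Apply modus tollens to closure:
  ~A and B->A  =>  ~B
  ~B and C->B  =>  ~C
Final negated: {~A, ~B, ~C}
New negations: {~B, ~C}
Count = 2

2
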